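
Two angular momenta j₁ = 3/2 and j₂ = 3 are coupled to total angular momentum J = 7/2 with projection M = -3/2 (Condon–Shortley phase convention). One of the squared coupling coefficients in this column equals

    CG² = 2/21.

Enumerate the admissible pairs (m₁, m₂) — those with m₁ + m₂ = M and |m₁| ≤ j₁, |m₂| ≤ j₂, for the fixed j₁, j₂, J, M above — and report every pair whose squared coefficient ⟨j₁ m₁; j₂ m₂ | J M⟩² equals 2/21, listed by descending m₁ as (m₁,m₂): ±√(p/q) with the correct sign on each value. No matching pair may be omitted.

Admissible pairs with m₁+m₂ = M = -3/2: (-3/2,0), (-1/2,-1), (1/2,-2), (3/2,-3)
  (m₁,m₂)=(3/2,-3): CG² = 2/21, CG = +√(2/21)   ← matches the target
  (m₁,m₂)=(1/2,-2): CG² = 3/7, CG = +√(3/7)
  (m₁,m₂)=(-1/2,-1): CG² = 0/1, CG = 0
  (m₁,m₂)=(-3/2,0): CG² = 10/21, CG = −√(10/21)
Pairs with CG² = 2/21: (3/2,-3): +√(2/21)

(3/2,-3): +√(2/21)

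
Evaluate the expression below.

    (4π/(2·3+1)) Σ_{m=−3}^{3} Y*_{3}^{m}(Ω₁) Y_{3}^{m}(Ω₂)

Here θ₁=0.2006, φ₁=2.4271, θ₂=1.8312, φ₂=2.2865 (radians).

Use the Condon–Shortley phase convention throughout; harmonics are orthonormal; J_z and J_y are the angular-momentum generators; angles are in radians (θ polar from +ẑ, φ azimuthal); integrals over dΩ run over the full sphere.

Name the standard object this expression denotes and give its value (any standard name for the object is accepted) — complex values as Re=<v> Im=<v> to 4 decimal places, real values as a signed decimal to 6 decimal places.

This sum is the spherical-harmonic addition theorem: it equals the Legendre polynomial P_l(cos γ) of the angle γ between the two directions.
Addition theorem: P_3(cos γ) = (4π/7) Σ_m Y*_{lm}(Ω₁) Y_{lm}(Ω₂), m = −3…3:
  [-3]  conj(Y_{3,-3})(Ω₁) = (0.001789, 0.002774) ; Y_{3,-3}(Ω₂) = (0.315629, -0.205132) ; Δ = (0.001134, 0.000509)
  [-2]  conj(Y_{3,-2})(Ω₁) = (0.005620, -0.039364) ; Y_{3,-2}(Ω₂) = (0.034135, -0.243305) ; Δ = (-0.009386, -0.002711)
  [-1]  conj(Y_{3,-1})(Ω₁) = (-0.184928, 0.160402) ; Y_{3,-1}(Ω₂) = (0.136988, 0.157549) ; Δ = (-0.050604, -0.007162)
  [+0]  conj(Y_{3,0})(Ω₁) = (0.658790, -0.000000) ; Y_{3,0}(Ω₂) = (0.256399, 0.000000) ; Δ = (0.168913, 0.000000)
  [+1]  conj(Y_{3,1})(Ω₁) = (0.184928, 0.160402) ; Y_{3,1}(Ω₂) = (-0.136988, 0.157549) ; Δ = (-0.050604, 0.007162)
  [+2]  conj(Y_{3,2})(Ω₁) = (0.005620, 0.039364) ; Y_{3,2}(Ω₂) = (0.034135, 0.243305) ; Δ = (-0.009386, 0.002711)
  [+3]  conj(Y_{3,3})(Ω₁) = (-0.001789, 0.002774) ; Y_{3,3}(Ω₂) = (-0.315629, -0.205132) ; Δ = (0.001134, -0.000509)
Σ over m = (0.051201, 0.000000); ×(4π/7) → (0.091916, 0.000000). Real part: 0.091916

Legendre polynomial (addition theorem), +0.091916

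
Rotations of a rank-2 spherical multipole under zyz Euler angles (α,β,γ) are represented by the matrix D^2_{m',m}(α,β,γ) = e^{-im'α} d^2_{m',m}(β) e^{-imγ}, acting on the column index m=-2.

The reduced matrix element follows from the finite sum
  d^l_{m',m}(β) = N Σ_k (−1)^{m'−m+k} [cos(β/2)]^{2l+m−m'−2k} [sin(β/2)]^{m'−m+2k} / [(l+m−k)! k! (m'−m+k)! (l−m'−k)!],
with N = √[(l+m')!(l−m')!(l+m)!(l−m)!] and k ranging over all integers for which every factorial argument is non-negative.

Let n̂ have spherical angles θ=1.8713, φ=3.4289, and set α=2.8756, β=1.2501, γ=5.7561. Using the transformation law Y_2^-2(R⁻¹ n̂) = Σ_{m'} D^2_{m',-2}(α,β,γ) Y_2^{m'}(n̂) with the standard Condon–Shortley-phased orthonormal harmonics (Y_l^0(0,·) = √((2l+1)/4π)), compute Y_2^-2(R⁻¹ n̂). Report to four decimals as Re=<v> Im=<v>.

Need the full column D^2_{m',-2} for m'=−2..2 at α=2.8756, β=1.2501, γ=5.7561.
cos(β/2)=0.810934, sin(β/2)=0.585138
d^2_{-2,-2}: single k=0 term ⇒ +0.432456;  D = -0.006642-0.432405i
d^2_{-1,-2}: single k=0 term ⇒ -0.624086;  D = +0.154784-0.604587i
d^2_{0,-2}: single k=0 term ⇒ +0.551522;  D = +0.272424-0.479543i
d^2_{1,-2}: single k=0 term ⇒ -0.324930;  D = +0.229121-0.230398i
d^2_{2,-2}: single k=0 term ⇒ +0.117228;  D = +0.101605-0.058471i
Y_2^{m'}(θ=1.8713,φ=3.4289) and Σ D·Y over m':
  (-0.0066-0.4324i)·(+0.2958-0.1915i)  (+0.1548-0.6046i)·(+0.2095-0.0619i)  (+0.2724-0.4795i)·(-0.2325+0.0000i)  (+0.2291-0.2304i)·(-0.2095-0.0619i)  (+0.1016-0.0585i)·(+0.2958+0.1915i)
Y_2^-2(R⁻¹ n̂) = -0.174124-0.115137i

Re=-0.1741 Im=-0.1151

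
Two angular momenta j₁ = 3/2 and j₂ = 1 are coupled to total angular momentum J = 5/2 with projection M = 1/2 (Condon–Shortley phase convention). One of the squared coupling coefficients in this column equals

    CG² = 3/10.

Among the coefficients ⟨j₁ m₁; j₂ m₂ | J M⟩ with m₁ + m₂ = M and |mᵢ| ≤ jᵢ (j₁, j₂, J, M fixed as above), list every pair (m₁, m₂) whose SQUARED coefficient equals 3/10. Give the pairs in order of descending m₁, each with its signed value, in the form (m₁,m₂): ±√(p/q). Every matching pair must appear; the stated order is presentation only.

Admissible pairs with m₁+m₂ = M = 1/2: (-1/2,1), (1/2,0), (3/2,-1)
  (m₁,m₂)=(3/2,-1): CG² = 1/10, CG = +√(1/10)
  (m₁,m₂)=(1/2,0): CG² = 3/5, CG = +√(3/5)
  (m₁,m₂)=(-1/2,1): CG² = 3/10, CG = +√(3/10)   ← matches the target
Pairs with CG² = 3/10: (-1/2,1): +√(3/10)

(-1/2,1): +√(3/10)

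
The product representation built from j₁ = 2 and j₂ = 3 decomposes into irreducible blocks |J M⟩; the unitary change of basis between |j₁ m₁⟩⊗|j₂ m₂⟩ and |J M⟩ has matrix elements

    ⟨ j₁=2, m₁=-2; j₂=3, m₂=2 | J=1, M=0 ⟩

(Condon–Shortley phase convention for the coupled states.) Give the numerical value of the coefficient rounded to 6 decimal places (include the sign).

+0.377964

√[3·4!0!2!/7! · 0!4!5!1!1!1!] = √(576/7)
  +(−1)^4/∏(4,0,0,1,0,1)! = 1/24  (running 1/24)
⟨..|..⟩ = √(576/7)·(1/24) = +0.377964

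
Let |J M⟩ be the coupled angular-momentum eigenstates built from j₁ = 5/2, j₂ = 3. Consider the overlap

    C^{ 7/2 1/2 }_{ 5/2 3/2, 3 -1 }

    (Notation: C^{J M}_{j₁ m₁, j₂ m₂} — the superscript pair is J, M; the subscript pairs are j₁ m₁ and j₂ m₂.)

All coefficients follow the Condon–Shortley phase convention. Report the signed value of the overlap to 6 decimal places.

+√(8/63) ≈ +0.356348

√[8·2!3!4!/10! · 4!1!2!4!4!3!] = √(18432/175)
  +(−1)^0/∏(0,2,1,2,2,2)! = 1/16  (running 1/16)
  +(−1)^1/∏(1,1,0,1,3,3)! = -1/36  (running 5/144)
⟨..|..⟩ = √(18432/175)·(5/144) = +0.356348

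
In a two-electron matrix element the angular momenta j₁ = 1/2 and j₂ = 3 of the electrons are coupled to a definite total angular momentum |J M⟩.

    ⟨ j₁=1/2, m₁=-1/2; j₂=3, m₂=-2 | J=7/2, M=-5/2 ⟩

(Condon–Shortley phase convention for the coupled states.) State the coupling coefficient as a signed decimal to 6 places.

√[8·0!1!6!/8! · 0!1!1!5!1!6!] = √(86400/7)
  +(−1)^0/∏(0,0,1,1,0,5)! = 1/120  (running 1/120)
⟨..|..⟩ = √(86400/7)·(1/120) = +0.925820

+√(6/7) = +0.925820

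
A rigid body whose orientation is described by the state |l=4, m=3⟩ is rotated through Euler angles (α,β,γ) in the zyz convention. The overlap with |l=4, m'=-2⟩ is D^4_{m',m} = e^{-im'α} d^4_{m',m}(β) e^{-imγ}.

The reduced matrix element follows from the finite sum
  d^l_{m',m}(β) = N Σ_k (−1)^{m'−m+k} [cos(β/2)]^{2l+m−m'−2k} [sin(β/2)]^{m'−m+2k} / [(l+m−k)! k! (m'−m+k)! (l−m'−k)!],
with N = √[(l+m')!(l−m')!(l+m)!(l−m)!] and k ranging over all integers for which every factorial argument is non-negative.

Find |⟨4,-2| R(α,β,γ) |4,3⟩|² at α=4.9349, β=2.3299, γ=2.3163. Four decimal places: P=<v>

P=0.1326

D^4_{-2,3}(4.9349,2.3299,2.3163) = e^{-i·-2·4.9349}·d^4_{-2,3}(2.3299)·e^{-i·3·2.3163}. Compute d first:
Half-angle: c=0.394796, s=0.918769. N=√(2·720·5040·1)=2693.993318
The bounds max(0,m−m')=5 and min(l+m,l−m')=6 give 2 terms
  k=5: (−1)^0·2693.9933/(240)·0.3948^3·0.9188^5 = +0.452205
  k=6: (−1)^1·2693.9933/(720)·0.3948^1·0.9188^7 = -0.816357
d^4_{-2,3}(2.3299) = +0.452205 -0.816357 = -0.364152
|D^4_{-2,3}|² = |d^4_{-2,3}(β)|² = (-0.364152)² = 0.132607 (the z-rotation phases have unit modulus)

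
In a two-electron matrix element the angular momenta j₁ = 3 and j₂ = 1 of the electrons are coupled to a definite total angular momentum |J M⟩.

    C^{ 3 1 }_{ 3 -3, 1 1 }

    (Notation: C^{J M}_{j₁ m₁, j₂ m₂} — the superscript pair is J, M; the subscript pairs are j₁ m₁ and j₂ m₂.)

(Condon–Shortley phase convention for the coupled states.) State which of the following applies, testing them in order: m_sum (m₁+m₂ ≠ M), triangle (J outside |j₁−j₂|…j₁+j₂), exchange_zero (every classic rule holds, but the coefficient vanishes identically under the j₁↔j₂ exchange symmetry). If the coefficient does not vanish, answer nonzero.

m_sum

m-sum: m₁+m₂ = -3+1 = -2, M = 1  ✗ ⇒ coefficient is 0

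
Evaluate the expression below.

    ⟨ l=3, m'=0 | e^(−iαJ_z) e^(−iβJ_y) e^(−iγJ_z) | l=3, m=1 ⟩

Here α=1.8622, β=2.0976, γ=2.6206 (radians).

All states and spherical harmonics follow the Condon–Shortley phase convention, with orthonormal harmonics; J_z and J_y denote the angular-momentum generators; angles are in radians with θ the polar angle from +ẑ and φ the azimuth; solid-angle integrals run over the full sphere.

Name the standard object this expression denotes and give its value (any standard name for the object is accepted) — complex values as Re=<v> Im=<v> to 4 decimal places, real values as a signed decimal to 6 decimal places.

This is a Wigner D-matrix element — the rotation-matrix element ⟨l m'| R(α,β,γ) |l m⟩ in the angular-momentum basis.
D^3_{0,1}(1.8622,2.0976,2.6206) = e^{-i·0·1.8622}·d^3_{0,1}(2.0976)·e^{-i·1·2.6206}. Compute d first:
Half-angle: c=0.498612, s=0.866826. N=√(6·6·24·2)=41.569219
k: max(0,(1)−(0))=1 … min(3+(1),3−(0))=3
  k=1: (−1)^0·41.5692/(12)·0.4986^5·0.8668^1 = +0.092541
  k=2: (−1)^1·41.5692/(4)·0.4986^3·0.8668^3 = -0.839062
  k=3: (−1)^2·41.5692/(12)·0.4986^1·0.8668^5 = +0.845301
d^3_{0,1}(2.0976) = +0.092541 -0.839062 +0.845301 = +0.098780
D = (+1.000000+0.000000i)·(+0.098780)·(-0.867326-0.497741i) = -0.085674-0.049167i

Wigner D-matrix element, Re=-0.0857 Im=-0.0492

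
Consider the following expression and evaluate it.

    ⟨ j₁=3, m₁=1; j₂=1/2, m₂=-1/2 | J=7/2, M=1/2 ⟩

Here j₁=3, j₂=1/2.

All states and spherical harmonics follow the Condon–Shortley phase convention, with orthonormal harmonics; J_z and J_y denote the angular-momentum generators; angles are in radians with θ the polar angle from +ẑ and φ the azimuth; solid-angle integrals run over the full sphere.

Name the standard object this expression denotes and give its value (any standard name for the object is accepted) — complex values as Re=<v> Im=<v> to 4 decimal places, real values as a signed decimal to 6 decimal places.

This is a Clebsch–Gordan (vector-coupling) coefficient.
triangle: 0!×6!×1!/8! = 720/40320
(j±m)!: 4!×2!×0!×1!×4!×3! = 6912
prefactor² = (2J+1)×Δ×N² = 6912/7
  k=0: +1/(0!×0!×2!×0!×4!×1!) = 1/48
Σ = 1/48  ⇒  CG² = 6912/7×(1/48)² = 3/7
CG = +√(3/7) = +0.654654

Clebsch–Gordan coefficient, +√(3/7) ≈ +0.654654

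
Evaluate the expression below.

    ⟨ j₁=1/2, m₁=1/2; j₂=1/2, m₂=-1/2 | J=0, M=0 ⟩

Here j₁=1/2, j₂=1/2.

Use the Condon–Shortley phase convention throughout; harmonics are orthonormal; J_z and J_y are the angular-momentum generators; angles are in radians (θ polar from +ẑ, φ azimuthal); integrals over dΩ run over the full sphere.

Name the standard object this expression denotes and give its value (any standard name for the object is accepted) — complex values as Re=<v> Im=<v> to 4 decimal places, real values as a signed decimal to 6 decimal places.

Clebsch–Gordan coefficient, +√(1/2) ≈ +0.707107

This is a Clebsch–Gordan (vector-coupling) coefficient.
j₁+j₂−J=1  J+j₁−j₂=0  J−j₁+j₂=0  j₁+j₂+J+1=2
(j₁±m₁, j₂±m₂, J±M) = (1,0,0,1,0,0)
P² = 1/2
sum k=0..0:
  [0] +1/1 = 1
S = 1
C² = P²·S² = 1/2 ; C = +0.707107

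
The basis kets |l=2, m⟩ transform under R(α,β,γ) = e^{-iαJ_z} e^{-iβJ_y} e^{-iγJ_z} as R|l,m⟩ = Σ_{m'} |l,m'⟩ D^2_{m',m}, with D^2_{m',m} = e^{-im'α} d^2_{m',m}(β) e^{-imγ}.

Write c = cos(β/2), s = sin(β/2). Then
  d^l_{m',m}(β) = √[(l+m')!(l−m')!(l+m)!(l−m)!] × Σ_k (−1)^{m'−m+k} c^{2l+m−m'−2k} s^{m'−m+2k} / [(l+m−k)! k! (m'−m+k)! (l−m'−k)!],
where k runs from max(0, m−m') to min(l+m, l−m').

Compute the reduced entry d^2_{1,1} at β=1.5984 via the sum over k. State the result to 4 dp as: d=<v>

d^2_{1,1}(β=1.5984) via the finite sum:
Half-angle: c=0.697280, s=0.716798. N=√(6·1·6·1)=6.000000
Admissible k: 0..1 (factorial args all ≥0)
  k=0: (−1)^0·6.0000/(6)·0.6973^4·0.7168^0 = +0.236390
  k=1: (−1)^1·6.0000/(2)·0.6973^2·0.7168^2 = -0.749429
d^2_{1,1}(1.5984) = +0.236390 -0.749429 = -0.513038

d=-0.5130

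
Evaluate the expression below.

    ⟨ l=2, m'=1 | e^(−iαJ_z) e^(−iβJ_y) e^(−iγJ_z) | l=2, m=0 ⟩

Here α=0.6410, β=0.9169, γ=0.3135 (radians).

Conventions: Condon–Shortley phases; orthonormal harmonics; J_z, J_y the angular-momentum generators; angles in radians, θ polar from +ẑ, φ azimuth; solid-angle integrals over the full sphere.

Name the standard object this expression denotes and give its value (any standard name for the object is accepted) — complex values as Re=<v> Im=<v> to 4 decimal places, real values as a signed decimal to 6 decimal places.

This is a Wigner D-matrix element — the rotation-matrix element ⟨l m'| R(α,β,γ) |l m⟩ in the angular-momentum basis.
First d^2_{1,0}(β=0.9169), then the phase factors e^{-i(1)α} and e^{-i(0)γ}:
With c≡cos(β/2)=0.896740 and s≡sin(β/2)=0.442559, N=[6·1·2·2]^{1/2}=4.898979
The bounds max(0,m−m')=0 and min(l+m,l−m')=1 give 2 terms
  k=0: (−1)^1·4.8990/(2)·0.8967^3·0.4426^1 = -0.781710
  k=1: (−1)^2·4.8990/(2)·0.8967^1·0.4426^3 = +0.190395
d^2_{1,0}(0.9169) = -0.781710 +0.190395 = -0.591315
Phases: e^{-i·(1)·0.6410}=+0.801498-0.597997i, e^{-i·(0)·0.3135}=+1.000000+0.000000i ⇒ D=-0.473938+0.353605i

Wigner D-matrix element, Re=-0.4739 Im=0.3536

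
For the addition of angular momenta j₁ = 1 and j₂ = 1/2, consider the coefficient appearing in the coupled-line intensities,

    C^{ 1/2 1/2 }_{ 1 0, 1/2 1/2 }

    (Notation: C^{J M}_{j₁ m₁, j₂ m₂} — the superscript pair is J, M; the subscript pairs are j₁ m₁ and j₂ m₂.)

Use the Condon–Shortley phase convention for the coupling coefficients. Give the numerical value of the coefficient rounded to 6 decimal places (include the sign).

j₁+j₂−J=1  J+j₁−j₂=1  J−j₁+j₂=0  j₁+j₂+J+1=3
(j₁±m₁, j₂±m₂, J±M) = (1,1,1,0,1,0)
P² = 1/3
sum k=1..1:
  [1] −1/1 = -1
S = -1
C² = P²·S² = 1/3 ; C = -0.577350

−√(1/3) = -0.577350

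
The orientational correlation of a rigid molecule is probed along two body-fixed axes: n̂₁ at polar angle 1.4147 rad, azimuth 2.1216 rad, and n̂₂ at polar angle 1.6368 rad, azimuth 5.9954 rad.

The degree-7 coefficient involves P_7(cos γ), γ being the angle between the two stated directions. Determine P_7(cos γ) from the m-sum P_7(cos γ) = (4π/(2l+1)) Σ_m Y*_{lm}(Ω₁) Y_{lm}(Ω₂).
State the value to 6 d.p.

0.007120

Term-by-term m-sum for l=7 (normalisation 4π/15 = 0.837758):
  m=-7: Y*=(-0.300595, 0.346881)  Y=(-0.211409, 0.444781)  product (-0.090738, -0.207033)
  m=-6: Y*=(0.266691, 0.043923)  Y=(0.018913, -0.120321)  product (0.010329, -0.031258)
  m=-5: Y*=(0.089464, 0.219154)  Y=(-0.045025, -0.339453)  product (0.070364, -0.040236)
  m=-4: Y*=(0.172473, -0.235354)  Y=(0.057544, 0.128978)  product (0.040280, 0.008702)
  m=-3: Y*=(0.158203, 0.012940)  Y=(0.193977, 0.226851)  product (0.027752, 0.038399)
  m=-2: Y*=(-0.133350, -0.263046)  Y=(-0.125185, -0.081227)  product (-0.004673, 0.043761)
  m=-1: Y*=(0.066717, -0.108623)  Y=(-0.270249, -0.079994)  product (-0.026720, 0.024018)
  m=+0: Y*=(-0.294963, -0.000000)  Y=(0.151518, 0.000000)  product (-0.044692, -0.000000)
  m=+1: Y*=(-0.066717, -0.108623)  Y=(0.270249, -0.079994)  product (-0.026720, -0.024018)
  m=+2: Y*=(-0.133350, 0.263046)  Y=(-0.125185, 0.081227)  product (-0.004673, -0.043761)
  m=+3: Y*=(-0.158203, 0.012940)  Y=(-0.193977, 0.226851)  product (0.027752, -0.038399)
  m=+4: Y*=(0.172473, 0.235354)  Y=(0.057544, -0.128978)  product (0.040280, -0.008702)
  m=+5: Y*=(-0.089464, 0.219154)  Y=(0.045025, -0.339453)  product (0.070364, 0.040236)
  m=+6: Y*=(0.266691, -0.043923)  Y=(0.018913, 0.120321)  product (0.010329, 0.031258)
  m=+7: Y*=(0.300595, 0.346881)  Y=(0.211409, 0.444781)  product (-0.090738, 0.207033)
Total Σ_m = (0.008499, 0.000000). Multiply by 0.837758: (0.007120, 0.000000). P_7(cos γ) = 0.007120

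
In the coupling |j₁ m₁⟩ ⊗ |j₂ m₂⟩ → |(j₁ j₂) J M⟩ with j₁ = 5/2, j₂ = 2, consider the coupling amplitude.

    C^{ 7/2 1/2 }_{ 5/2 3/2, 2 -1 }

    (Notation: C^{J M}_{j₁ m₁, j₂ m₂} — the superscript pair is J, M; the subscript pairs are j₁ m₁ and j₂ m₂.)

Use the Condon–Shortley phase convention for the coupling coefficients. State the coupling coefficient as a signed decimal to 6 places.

+0.619780  (= +√(121/315))

√[8·1!4!3!/9! · 4!1!1!3!4!3!] = √(2304/35)
  +(−1)^0/∏(0,1,1,1,3,2)! = 1/12  (running 1/12)
  +(−1)^1/∏(1,0,0,0,4,3)! = -1/144  (running 11/144)
⟨..|..⟩ = √(2304/35)·(11/144) = +0.619780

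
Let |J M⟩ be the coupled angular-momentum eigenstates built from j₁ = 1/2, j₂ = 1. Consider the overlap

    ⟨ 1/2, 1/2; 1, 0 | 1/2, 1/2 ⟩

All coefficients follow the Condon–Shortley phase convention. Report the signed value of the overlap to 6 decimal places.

+√(1/3) = +0.577350

j₁+j₂−J=1  J+j₁−j₂=0  J−j₁+j₂=1  j₁+j₂+J+1=3
(j₁±m₁, j₂±m₂, J±M) = (1,0,1,1,1,0)
P² = 1/3
sum k=0..0:
  [0] +1/1 = 1
S = 1
C² = P²·S² = 1/3 ; C = +0.577350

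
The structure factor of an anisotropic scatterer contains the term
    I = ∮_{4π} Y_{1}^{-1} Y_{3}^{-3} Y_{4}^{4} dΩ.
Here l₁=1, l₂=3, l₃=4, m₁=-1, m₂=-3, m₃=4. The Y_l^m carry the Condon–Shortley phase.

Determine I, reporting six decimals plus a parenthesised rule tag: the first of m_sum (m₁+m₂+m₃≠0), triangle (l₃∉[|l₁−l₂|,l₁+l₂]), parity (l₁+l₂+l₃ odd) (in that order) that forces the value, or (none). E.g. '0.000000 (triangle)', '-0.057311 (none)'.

Rules hold: Σm=0, L=8 even, 2≤4≤4.
N = 3·7·9 = 189
Δ = 0!·2!·6!/9! = 1/252
Racah Σ t=0..0: t=0:+1/36 = 1/36
⇒ 3j(1 3 4; 0 0 0)² = 4/63, sgn +1
Racah Σ t=0..0: t=0:+1/1440 = 1/1440
⇒ 3j(1 3 4; -1 -3 4)² = 1/9, sgn +1
4πI² = N·(3j₀)²·(3jₘ)² = 4/3
I = +1·√(1.33333/4π) = 0.32573501
No selection rule forces the value: the integral is nonzero (none).

0.325735 (none)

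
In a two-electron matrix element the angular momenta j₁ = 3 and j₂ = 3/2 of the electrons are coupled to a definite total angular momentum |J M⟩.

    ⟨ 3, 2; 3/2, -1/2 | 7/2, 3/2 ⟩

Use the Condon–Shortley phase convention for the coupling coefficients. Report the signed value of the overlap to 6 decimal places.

+0.654654  (= +√(3/7))

triangle: 1!×5!×2!/9! = 240/362880
(j±m)!: 5!×1!×1!×2!×5!×2! = 57600
prefactor² = (2J+1)×Δ×N² = 6400/21
  k=0: +1/(0!×1!×1!×1!×4!×1!) = 1/24
  k=1: −1/(1!×0!×0!×0!×5!×2!) = -1/240
Σ = 3/80  ⇒  CG² = 6400/21×(3/80)² = 3/7
CG = +√(3/7) = +0.654654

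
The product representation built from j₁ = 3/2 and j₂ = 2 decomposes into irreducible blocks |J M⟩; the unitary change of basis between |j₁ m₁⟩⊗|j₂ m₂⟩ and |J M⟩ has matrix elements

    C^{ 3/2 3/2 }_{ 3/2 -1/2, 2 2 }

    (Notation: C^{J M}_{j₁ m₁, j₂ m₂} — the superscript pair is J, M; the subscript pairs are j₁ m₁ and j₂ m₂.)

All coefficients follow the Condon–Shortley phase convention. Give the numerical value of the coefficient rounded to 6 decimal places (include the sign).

+0.632456

√[4·2!1!2!/6! · 1!2!4!0!3!0!] = √(32/5)
  +(−1)^2/∏(2,0,0,2,1,0)! = 1/4  (running 1/4)
⟨..|..⟩ = √(32/5)·(1/4) = +0.632456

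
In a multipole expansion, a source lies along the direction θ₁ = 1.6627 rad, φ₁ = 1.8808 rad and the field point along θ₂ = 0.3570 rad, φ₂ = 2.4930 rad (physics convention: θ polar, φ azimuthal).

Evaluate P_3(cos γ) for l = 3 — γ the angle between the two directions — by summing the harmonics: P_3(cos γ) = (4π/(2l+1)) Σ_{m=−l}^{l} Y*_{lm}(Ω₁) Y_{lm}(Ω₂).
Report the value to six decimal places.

Addition theorem: P_3(cos γ) = (4π/7) Σ_m Y*_{lm}(Ω₁) Y_{lm}(Ω₂), m = −3…3:
  m=-3: (0.330241, -0.246282) × (0.006522, -0.016569) = (-0.001927, -0.007078)  (running Σ = (-0.001927, -0.007078))
  m=-2: (0.075692, 0.054038) × (0.031599, 0.112591) = (-0.003692, 0.010230)  (running Σ = (-0.005619, 0.003152))
  m=-1: (0.094040, -0.293570) × (-0.305063, -0.231234) = (-0.096571, 0.067812)  (running Σ = (-0.102191, 0.070964))
  m=0: (0.101302, -0.000000) × (0.485790, 0.000000) = (0.049211, 0.000000)  (running Σ = (-0.052979, 0.070964))
  m=1: (-0.094040, -0.293570) × (0.305063, -0.231234) = (-0.096571, -0.067812)  (running Σ = (-0.149551, 0.003152))
  m=2: (0.075692, -0.054038) × (0.031599, -0.112591) = (-0.003692, -0.010230)  (running Σ = (-0.153243, -0.007078))
  m=3: (-0.330241, -0.246282) × (-0.006522, -0.016569) = (-0.001927, 0.007078)  (running Σ = (-0.155170, -0.000000))
Accumulated sum (-0.155170, -0.000000); after 4π/(2l+1) scaling, (-0.278561, -0.000000) ⇒ P_3 = -0.278561

-0.278561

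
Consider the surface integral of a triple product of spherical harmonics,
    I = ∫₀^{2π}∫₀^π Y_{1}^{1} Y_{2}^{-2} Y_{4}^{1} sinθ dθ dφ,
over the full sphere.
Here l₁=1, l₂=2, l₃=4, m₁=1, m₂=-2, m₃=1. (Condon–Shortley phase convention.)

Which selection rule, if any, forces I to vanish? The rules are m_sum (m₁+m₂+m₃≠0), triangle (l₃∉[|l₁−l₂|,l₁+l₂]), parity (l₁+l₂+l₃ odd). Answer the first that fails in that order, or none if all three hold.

Σmᵢ = 0  ✓
l₃∈[|l₁−l₂|,l₁+l₂]=[1,3] required, l₃=4 fails  ✗
Σlᵢ = 7 ⇒ odd

triangle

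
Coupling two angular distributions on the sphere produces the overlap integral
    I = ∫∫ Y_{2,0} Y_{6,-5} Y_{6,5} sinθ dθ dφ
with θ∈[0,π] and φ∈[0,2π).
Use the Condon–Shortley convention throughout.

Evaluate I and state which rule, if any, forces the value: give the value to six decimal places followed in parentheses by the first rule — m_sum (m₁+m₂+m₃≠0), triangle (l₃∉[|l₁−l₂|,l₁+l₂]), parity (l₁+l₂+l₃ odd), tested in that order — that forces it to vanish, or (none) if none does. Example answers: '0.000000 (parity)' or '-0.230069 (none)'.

Rules hold: Σm=0, L=14 even, 4≤6≤8.
N = 5·13·13 = 845
Δ = 2!·2!·10!/15! = 1/90090
Racah Σ t=0..2: t=0:+1/69120 t=1:−1/14400 t=2:+1/69120 = -7/172800
⇒ 3j(2 6 6; 0 0 0)² = 14/715, sgn -1
Racah Σ t=0..1: t=0:+1/1451520 t=1:−1/3628800 = 1/2419200
⇒ 3j(2 6 6; 0 -5 5)² = 11/910, sgn -1
4πI² = N·(3j₀)²·(3jₘ)² = 1/5
I = +1·√(0.2/4π) = 0.12615663
No selection rule forces the value: the integral is nonzero (none).

0.126157 (none)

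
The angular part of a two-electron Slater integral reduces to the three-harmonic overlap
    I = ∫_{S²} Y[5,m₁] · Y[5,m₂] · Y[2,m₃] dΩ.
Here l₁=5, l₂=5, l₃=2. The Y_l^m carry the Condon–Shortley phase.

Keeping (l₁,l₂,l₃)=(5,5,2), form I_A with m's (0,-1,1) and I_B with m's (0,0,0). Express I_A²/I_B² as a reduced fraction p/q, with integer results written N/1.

Shared (l₁,l₂,l₃)=(5,5,2): N and (l;000)² cancel in I_A²/I_B².
A: Δ = 8!·2!·2!/13! = 1/38610; Racah Σ t=3..4: t=3:−1/1440 t=4:+1/1152 = 1/5760; ⇒ 3j(5 5 2; 0 -1 1)² = 1/858, sgn -1
B: Δ = 8!·2!·2!/13! = 1/38610; Racah Σ t=3..5: t=3:−1/2880 t=4:+1/576 t=5:−1/2880 = 1/960; ⇒ 3j(5 5 2; 0 0 0)² = 10/429, sgn +1
I_A²/I_B² = (1/858)/(10/429) = 1/20

1/20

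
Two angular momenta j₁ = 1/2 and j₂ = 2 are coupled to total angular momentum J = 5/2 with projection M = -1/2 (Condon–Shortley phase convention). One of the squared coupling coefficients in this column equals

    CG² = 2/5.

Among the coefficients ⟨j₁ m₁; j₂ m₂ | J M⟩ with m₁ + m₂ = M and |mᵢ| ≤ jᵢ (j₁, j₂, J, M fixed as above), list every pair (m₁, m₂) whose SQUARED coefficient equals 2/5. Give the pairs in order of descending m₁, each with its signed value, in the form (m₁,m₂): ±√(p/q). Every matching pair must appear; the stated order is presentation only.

(1/2,-1): +√(2/5)

Admissible pairs with m₁+m₂ = M = -1/2: (-1/2,0), (1/2,-1)
  (m₁,m₂)=(1/2,-1): CG² = 2/5, CG = +√(2/5)   ← matches the target
  (m₁,m₂)=(-1/2,0): CG² = 3/5, CG = +√(3/5)
Pairs with CG² = 2/5: (1/2,-1): +√(2/5)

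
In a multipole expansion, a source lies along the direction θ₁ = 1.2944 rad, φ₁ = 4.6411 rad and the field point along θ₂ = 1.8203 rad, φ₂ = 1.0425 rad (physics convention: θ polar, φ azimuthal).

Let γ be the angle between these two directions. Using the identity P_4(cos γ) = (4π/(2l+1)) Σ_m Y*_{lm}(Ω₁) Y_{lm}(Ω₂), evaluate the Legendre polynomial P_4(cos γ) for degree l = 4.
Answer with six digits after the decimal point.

0.232050

Term-by-term m-sum for l=4 (normalisation 4π/9 = 1.396263):
  [-4]  conj(Y_{4,-4})(Ω₁) = (0.363769, -0.106637) ; Y_{4,-4}(Ω₂) = (-0.201422, 0.334210) ; Δ = (-0.037632, 0.143054)
  [-3]  conj(Y_{4,-3})(Ω₁) = (0.064550, 0.297205) ; Y_{4,-3}(Ω₂) = (0.281208, 0.003963) ; Δ = (0.016974, 0.083832)
  [-2]  conj(Y_{4,-2})(Ω₁) = (0.146712, -0.021061) ; Y_{4,-2}(Ω₂) = (0.088560, 0.156774) ; Δ = (0.016295, 0.021135)
  [-1]  conj(Y_{4,-1})(Ω₁) = (0.021928, 0.307077) ; Y_{4,-1}(Ω₂) = (0.146825, -0.251572) ; Δ = (0.080472, 0.039570)
  [+0]  conj(Y_{4,0})(Ω₁) = (0.101556, -0.000000) ; Y_{4,0}(Ω₂) = (0.137625, 0.000000) ; Δ = (0.013977, 0.000000)
  [+1]  conj(Y_{4,1})(Ω₁) = (-0.021928, 0.307077) ; Y_{4,1}(Ω₂) = (-0.146825, -0.251572) ; Δ = (0.080472, -0.039570)
  [+2]  conj(Y_{4,2})(Ω₁) = (0.146712, 0.021061) ; Y_{4,2}(Ω₂) = (0.088560, -0.156774) ; Δ = (0.016295, -0.021135)
  [+3]  conj(Y_{4,3})(Ω₁) = (-0.064550, 0.297205) ; Y_{4,3}(Ω₂) = (-0.281208, 0.003963) ; Δ = (0.016974, -0.083832)
  [+4]  conj(Y_{4,4})(Ω₁) = (0.363769, 0.106637) ; Y_{4,4}(Ω₂) = (-0.201422, -0.334210) ; Δ = (-0.037632, -0.143054)
Σ over m = (0.166193, -0.000000); ×(4π/9) → (0.232050, -0.000000). Real part: 0.232050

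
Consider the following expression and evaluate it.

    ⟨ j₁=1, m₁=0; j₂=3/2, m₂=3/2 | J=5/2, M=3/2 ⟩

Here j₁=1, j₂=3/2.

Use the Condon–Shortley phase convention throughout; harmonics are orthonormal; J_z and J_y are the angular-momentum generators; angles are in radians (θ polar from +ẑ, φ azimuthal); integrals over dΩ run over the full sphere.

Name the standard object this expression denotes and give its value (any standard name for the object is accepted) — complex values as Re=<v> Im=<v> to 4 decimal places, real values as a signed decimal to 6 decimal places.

This is a Clebsch–Gordan (vector-coupling) coefficient.
triangle: 0!×2!×3!/6! = 12/720
(j±m)!: 1!×1!×3!×0!×4!×1! = 144
prefactor² = (2J+1)×Δ×N² = 72/5
  k=0: +1/(0!×0!×1!×3!×1!×0!) = 1/6
Σ = 1/6  ⇒  CG² = 72/5×(1/6)² = 2/5
CG = +√(2/5) = +0.632456

Clebsch–Gordan coefficient, +√(2/5) ≈ +0.632456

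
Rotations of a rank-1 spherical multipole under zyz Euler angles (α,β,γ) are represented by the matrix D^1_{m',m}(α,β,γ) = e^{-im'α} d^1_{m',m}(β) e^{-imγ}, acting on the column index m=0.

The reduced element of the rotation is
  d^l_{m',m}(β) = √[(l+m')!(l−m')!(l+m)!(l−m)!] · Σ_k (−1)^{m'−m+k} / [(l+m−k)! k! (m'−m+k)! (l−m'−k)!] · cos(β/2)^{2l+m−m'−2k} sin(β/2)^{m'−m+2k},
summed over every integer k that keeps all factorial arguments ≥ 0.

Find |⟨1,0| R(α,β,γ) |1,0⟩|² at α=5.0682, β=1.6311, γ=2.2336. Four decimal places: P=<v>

First d^1_{0,0}(β=1.6311), then the phase factors e^{-i(0)α} and e^{-i(0)γ}:
c=cos(1.631100/2)=0.685468, s=sin(1.631100/2)=0.728103; N=√[1·1·1·1]=1.000000
Admissible k: 0..1 (factorial args all ≥0)
  k=0: (−1)^0·1.0000/(1)·0.6855^2·0.7281^0 = +0.469866
  k=1: (−1)^1·1.0000/(1)·0.6855^0·0.7281^2 = -0.530134
d^1_{0,0}(1.6311) = +0.469866 -0.530134 = -0.060267
|D^1_{0,0}|² = |d^1_{0,0}(β)|² = (-0.060267)² = 0.003632 (the z-rotation phases have unit modulus)

P=0.0036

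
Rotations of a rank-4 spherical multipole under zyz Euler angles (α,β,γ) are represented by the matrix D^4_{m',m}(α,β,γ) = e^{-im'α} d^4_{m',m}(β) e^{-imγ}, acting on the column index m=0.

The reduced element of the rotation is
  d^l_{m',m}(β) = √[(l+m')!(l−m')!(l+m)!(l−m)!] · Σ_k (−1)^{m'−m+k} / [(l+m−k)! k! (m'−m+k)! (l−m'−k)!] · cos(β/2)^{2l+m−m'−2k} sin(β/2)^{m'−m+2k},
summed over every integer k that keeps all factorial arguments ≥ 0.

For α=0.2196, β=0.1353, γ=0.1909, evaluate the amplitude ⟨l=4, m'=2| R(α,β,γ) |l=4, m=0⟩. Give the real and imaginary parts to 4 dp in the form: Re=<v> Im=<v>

First d^4_{2,0}(β=0.1353), then the phase factors e^{-i(2)α} and e^{-i(0)γ}:
With c≡cos(β/2)=0.997713 and s≡sin(β/2)=0.067598, N=[720·2·24·24]^{1/2}=910.735966
Admissible k: 0..2 (factorial args all ≥0)
  k=0: (−1)^2·910.7360/(96)·0.9977^6·0.0676^2 = +0.042759
  k=1: (−1)^3·910.7360/(36)·0.9977^4·0.0676^4 = -0.000523
  k=2: (−1)^4·910.7360/(96)·0.9977^2·0.0676^6 = +0.000001
d^4_{2,0}(0.1353) = +0.042759 -0.000523 +0.000001 = +0.042236
Phases: e^{-i·(2)·0.2196}=+0.905092-0.425216i, e^{-i·(0)·0.1909}=+1.000000+0.000000i ⇒ D=+0.038228-0.017960i

Re=0.0382 Im=-0.0180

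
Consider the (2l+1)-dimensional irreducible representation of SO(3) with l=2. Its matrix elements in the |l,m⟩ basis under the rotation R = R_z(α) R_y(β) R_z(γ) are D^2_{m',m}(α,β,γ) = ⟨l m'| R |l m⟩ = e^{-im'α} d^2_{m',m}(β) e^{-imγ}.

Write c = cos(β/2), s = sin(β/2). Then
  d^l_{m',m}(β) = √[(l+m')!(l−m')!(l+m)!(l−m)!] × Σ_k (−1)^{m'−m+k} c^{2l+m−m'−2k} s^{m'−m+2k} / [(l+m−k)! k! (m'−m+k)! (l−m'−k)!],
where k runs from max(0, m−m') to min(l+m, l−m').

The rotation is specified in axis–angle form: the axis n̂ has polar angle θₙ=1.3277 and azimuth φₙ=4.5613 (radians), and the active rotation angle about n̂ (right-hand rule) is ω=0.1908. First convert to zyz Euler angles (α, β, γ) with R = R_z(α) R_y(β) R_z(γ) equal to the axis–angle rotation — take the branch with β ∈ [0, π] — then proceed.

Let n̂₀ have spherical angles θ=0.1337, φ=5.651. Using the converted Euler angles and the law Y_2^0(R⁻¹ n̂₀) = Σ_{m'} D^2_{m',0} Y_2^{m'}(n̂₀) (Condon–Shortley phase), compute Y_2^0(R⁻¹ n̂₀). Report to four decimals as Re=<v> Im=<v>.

Axis–angle → zyz. n̂ = (sinθₙcosφₙ, sinθₙsinφₙ, cosθₙ) = (-0.146089, -0.959540, +0.240709), ω = 0.1908.
R = I cosω + sinω [n̂]ₓ + (1−cosω) n̂n̂ᵀ gives
  R = [+0.982240, -0.043105, -0.182610; +0.048193, +0.998561, +0.023514; +0.181333, -0.031896, +0.982904]
β = atan2(√(R₁₃²+R₂₃²), R₃₃) = 0.185174; α = atan2(R₂₃, R₁₃) mod 2π = 3.013533; γ = atan2(R₃₂, −R₃₁) mod 2π = 3.315711
Need the full column D^2_{m',0} for m'=−2..2 at α=3.0135, β=0.1852, γ=3.3157.
cos(β/2)=0.995717, sin(β/2)=0.092455
d^2_{-2,0}: single k=2 term ⇒ +0.020759;  D = +0.020082-0.005259i
d^2_{-1,0}: k∈[1..2] ⇒ +0.223569 -0.001928 = +0.221642;  D = -0.219827+0.028306i
d^2_{0,0}: k∈[0..2] ⇒ +0.982977 -0.033899 +0.000073 = +0.949151;  D = +0.949151+0.000000i
d^2_{1,0}: k∈[0..1] ⇒ -0.223569 +0.001928 = -0.221642;  D = +0.219827+0.028306i
d^2_{2,0}: single k=0 term ⇒ +0.020759;  D = +0.020082+0.005259i
Y_2^{m'}(θ=0.1337,φ=5.651) and Σ D·Y over m':
  (+0.0201-0.0053i)·(+0.0021+0.0065i)  (-0.2198+0.0283i)·(+0.0823+0.0603i)  (+0.9492+0.0000i)·(+0.6140+0.0000i)  (+0.2198+0.0283i)·(-0.0823+0.0603i)  (+0.0201+0.0053i)·(+0.0021-0.0065i)
Y_2^0(R⁻¹ n̂) = +0.543288+0.000000i

Re=0.5433 Im=0.0000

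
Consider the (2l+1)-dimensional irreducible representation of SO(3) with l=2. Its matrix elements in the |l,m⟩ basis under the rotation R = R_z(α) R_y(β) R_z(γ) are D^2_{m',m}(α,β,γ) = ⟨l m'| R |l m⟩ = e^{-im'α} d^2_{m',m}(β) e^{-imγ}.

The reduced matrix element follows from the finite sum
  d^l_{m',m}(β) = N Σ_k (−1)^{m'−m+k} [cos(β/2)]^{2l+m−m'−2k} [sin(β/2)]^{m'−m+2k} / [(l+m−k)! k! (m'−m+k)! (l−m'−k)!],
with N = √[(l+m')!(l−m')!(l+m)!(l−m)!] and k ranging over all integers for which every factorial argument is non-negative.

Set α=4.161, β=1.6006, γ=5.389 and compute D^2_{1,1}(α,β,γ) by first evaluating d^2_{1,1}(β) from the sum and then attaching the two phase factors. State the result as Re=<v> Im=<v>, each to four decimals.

D^2_{1,1}(4.1610,1.6006,5.3890) = e^{-i·1·4.1610}·d^2_{1,1}(1.6006)·e^{-i·1·5.3890}. Compute d first:
Half-angle: c=0.696491, s=0.717565. N=√(6·1·6·1)=6.000000
k∈{0,1} keeps every argument non-negative
  k=0: (−1)^0·6.0000/(6)·0.6965^4·0.7176^0 = +0.235322
  k=1: (−1)^1·6.0000/(2)·0.6965^2·0.7176^2 = -0.749334
d^2_{1,1}(1.6006) = +0.235322 -0.749334 = -0.514012
D = (-0.523871+0.851798i)·(-0.514012)·(+0.626154+0.779699i) = +0.509987-0.064198i

Re=0.5100 Im=-0.0642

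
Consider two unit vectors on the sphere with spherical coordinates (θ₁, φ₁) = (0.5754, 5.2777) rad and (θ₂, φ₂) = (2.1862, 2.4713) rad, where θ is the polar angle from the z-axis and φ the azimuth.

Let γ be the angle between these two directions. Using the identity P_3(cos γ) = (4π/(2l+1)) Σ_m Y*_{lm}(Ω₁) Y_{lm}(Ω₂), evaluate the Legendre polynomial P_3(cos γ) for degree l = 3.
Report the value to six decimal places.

-0.490624

Summing Y*_{l m}(θ₁,φ₁)·Y_{l m}(θ₂,φ₂) over m ∈ [−3, 3]; prefactor 4π/(2·3+1) = 1.795196:
  [-3]  conj(Y_{3,-3})(Ω₁) = (-0.066706, -0.008391) ; Y_{3,-3}(Ω₂) = (0.096767, -0.205501) ; Δ = (-0.008179, 0.012896)
  [-2]  conj(Y_{3,-2})(Ω₁) = (-0.108186, -0.229698) ; Y_{3,-2}(Ω₂) = (-0.089759, -0.382985) ; Δ = (-0.078260, 0.062051)
  [-1]  conj(Y_{3,-1})(Ω₁) = (0.237345, -0.374141) ; Y_{3,-1}(Ω₂) = (-0.137789, -0.109229) ; Δ = (-0.073571, 0.025627)
  [+0]  conj(Y_{3,0})(Ω₁) = (0.162614, -0.000000) ; Y_{3,0}(Ω₂) = (0.287318, 0.000000) ; Δ = (0.046722, 0.000000)
  [+1]  conj(Y_{3,1})(Ω₁) = (-0.237345, -0.374141) ; Y_{3,1}(Ω₂) = (0.137789, -0.109229) ; Δ = (-0.073571, -0.025627)
  [+2]  conj(Y_{3,2})(Ω₁) = (-0.108186, 0.229698) ; Y_{3,2}(Ω₂) = (-0.089759, 0.382985) ; Δ = (-0.078260, -0.062051)
  [+3]  conj(Y_{3,3})(Ω₁) = (0.066706, -0.008391) ; Y_{3,3}(Ω₂) = (-0.096767, -0.205501) ; Δ = (-0.008179, -0.012896)
Accumulated sum (-0.273298, -0.000000); after 4π/(2l+1) scaling, (-0.490624, -0.000000) ⇒ P_3 = -0.490624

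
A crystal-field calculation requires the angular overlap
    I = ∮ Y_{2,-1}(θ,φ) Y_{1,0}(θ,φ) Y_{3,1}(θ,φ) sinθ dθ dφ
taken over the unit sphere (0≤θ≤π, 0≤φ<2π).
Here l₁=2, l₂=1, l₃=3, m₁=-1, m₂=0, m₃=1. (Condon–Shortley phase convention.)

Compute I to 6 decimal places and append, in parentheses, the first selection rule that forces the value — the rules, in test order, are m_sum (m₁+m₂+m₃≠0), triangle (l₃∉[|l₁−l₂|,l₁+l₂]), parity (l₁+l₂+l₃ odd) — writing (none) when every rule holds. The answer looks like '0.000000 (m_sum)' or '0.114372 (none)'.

-0.233597 (none)

m-sum 0 ✓  L=6 even ✓  1≤3≤3 ✓
Π(2lᵢ+1) = 5×3×7 = 105
triangle coeff Δ(2,1,3) = 1/105
Σ_t [0,0]: t=0:+1/4 = 1/4
(3j)²=3/35 [(2 1 3; 0 0 0)], sign=-1
Σ_t [0,0]: t=0:+1/6 = 1/6
(3j)²=8/105 [(2 1 3; -1 0 1)], sign=+1
⇒ 4πI² = 24/35
I = (-1)√(24/35/(4π)) = -0.23359668
No selection rule forces the value: the integral is nonzero (none).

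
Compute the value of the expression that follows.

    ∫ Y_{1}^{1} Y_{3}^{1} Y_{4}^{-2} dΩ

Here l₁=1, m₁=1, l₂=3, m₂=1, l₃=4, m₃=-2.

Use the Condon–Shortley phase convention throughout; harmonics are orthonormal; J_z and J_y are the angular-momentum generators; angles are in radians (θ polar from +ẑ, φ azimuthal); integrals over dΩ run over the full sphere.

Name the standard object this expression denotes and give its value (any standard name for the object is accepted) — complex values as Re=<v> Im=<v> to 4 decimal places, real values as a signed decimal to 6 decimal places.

Gaunt coefficient, +0.238414

This is a Gaunt coefficient — the integral of a triple product of spherical harmonics over the sphere.
Checks pass: Σm=0; 8 even; l₃=4∈[2,4].
(2·1+1)(2·3+1)(2·4+1) = 189
Δ: 0! 2! 6! / 9! → 1/252
sum: t=0:+1/36 = 1/36
3j²(1 3 4; 0 0 0) = Δ·Π!·Σ² = 4/63  (sign +1)
sum: t=0:+1/96 = 1/96
3j²(1 3 4; 1 1 -2) = Δ·Π!·Σ² = 5/84  (sign +1)
combine: 4πI² = 189·4/63·5/84 = 5/7
take √, sign +1: I = 0.23841361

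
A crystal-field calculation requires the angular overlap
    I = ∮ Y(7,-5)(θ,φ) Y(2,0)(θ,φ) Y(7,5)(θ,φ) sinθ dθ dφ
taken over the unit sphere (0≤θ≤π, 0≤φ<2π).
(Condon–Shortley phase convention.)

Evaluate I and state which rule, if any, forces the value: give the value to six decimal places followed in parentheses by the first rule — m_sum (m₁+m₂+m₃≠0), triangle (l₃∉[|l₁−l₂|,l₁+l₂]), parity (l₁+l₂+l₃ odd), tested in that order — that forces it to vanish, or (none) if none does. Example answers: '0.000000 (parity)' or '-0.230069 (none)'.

0.054230 (none)

m-sum 0 ✓  L=16 even ✓  5≤7≤9 ✓
Π(2lᵢ+1) = 15×5×15 = 1125
triangle coeff Δ(7,2,7) = 1/185640
Σ_t [0,2]: t=0:+1/2419200 t=1:−1/518400 t=2:+1/2419200 = -1/907200
(3j)²=56/3315 [(7 2 7; 0 0 0)], sign=+1
Σ_t [0,2]: t=0:+1/1916006400 t=1:−1/39916800 t=2:+1/29030400 = 19/1916006400
(3j)²=361/185640 [(7 2 7; -5 0 5)], sign=+1
⇒ 4πI² = 1805/48841
I = (+1)√(1805/48841/(4π)) = 0.05423022
No selection rule forces the value: the integral is nonzero (none).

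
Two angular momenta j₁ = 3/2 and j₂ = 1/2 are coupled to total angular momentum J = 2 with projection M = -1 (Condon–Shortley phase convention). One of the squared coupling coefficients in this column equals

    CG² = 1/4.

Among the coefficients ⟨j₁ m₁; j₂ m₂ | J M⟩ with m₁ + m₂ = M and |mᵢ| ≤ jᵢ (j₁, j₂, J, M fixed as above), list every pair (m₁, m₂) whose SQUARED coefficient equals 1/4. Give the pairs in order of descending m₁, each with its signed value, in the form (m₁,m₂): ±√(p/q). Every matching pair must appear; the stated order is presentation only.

(-3/2,1/2): +√(1/4)

Admissible pairs with m₁+m₂ = M = -1: (-3/2,1/2), (-1/2,-1/2)
  (m₁,m₂)=(-1/2,-1/2): CG² = 3/4, CG = +√(3/4)
  (m₁,m₂)=(-3/2,1/2): CG² = 1/4, CG = +√(1/4)   ← matches the target
Pairs with CG² = 1/4: (-3/2,1/2): +√(1/4)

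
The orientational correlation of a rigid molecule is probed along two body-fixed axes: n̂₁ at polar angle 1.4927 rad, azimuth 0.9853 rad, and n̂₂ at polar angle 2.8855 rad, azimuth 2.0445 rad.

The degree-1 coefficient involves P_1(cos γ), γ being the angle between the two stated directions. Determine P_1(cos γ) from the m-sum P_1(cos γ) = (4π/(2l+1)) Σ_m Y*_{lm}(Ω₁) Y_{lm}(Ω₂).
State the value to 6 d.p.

0.048159

Addition theorem: P_1(cos γ) = (4π/3) Σ_m Y*_{lm}(Ω₁) Y_{lm}(Ω₂), m = −1…1:
  term(m=-1) = +0.014757-0.026284i   from Y*(Ω₁)=+0.190343+0.287070i, Y(Ω₂)=-0.039923-0.077878i
  term(m=+0) = -0.018018+0.000000i   from Y*(Ω₁)=+0.038119-0.000000i, Y(Ω₂)=-0.472668+0.000000i
  term(m=+1) = +0.014757+0.026284i   from Y*(Ω₁)=-0.190343+0.287070i, Y(Ω₂)=+0.039923-0.077878i
Total Σ_m = +0.011497+0.000000i. Multiply by 4.188790: +0.048159+0.000000i. P_1(cos γ) = 0.048159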